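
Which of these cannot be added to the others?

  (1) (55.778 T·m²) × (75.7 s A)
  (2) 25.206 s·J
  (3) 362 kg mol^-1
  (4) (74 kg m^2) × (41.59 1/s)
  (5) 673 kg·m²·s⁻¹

(3)

Work out the base dimensions of each:
  (1) [kg·m²·s⁻²·A⁻¹] · [s·A] = kg·m²·s⁻¹
  (2) J·s = N·m·s = kg·m²·s⁻¹
  (3) kg·mol⁻¹
  (4) [kg·m²] · [s⁻¹] = kg·m²·s⁻¹
  (5) kg·m²·s⁻¹
All reduce to kg·m²·s⁻¹ except (3), which is kg·mol⁻¹.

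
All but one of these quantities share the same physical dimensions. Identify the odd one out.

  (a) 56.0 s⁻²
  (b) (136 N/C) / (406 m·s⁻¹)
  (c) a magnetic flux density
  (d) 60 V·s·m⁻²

(a)

Reduce each to base SI dimensions:
  (a) s⁻²
  (b) [kg·m·s⁻³·A⁻¹] / [m·s⁻¹] = kg·s⁻²·A⁻¹
  (c) [magnetic flux density] = kg·s⁻²·A⁻¹
  (d) V·s·m⁻² = J·C⁻¹·s·m⁻² = kg·s⁻²·A⁻¹
All reduce to kg·s⁻²·A⁻¹ except (a), which is s⁻².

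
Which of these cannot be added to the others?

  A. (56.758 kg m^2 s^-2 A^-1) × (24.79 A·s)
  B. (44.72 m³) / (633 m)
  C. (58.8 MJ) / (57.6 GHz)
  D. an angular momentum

Dimensions:
  A. [kg·m²·s⁻²·A⁻¹] · [s·A] = kg·m²·s⁻¹
  B. [m³] / [m] = m²
  C. [kg·m²·s⁻²] / [s⁻¹] = kg·m²·s⁻¹
  D. [angular momentum] = kg·m²·s⁻¹
All reduce to kg·m²·s⁻¹ except B., which is m².

B.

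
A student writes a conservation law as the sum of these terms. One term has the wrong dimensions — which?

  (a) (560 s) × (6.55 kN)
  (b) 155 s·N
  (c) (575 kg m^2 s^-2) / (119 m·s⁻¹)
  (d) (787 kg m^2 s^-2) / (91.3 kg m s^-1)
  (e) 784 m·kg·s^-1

(d)

Work out the base dimensions of each:
  (a) [s] · [kg·m·s⁻²] = kg·m·s⁻¹
  (b) N·s = kg·m·s⁻²·s = kg·m·s⁻¹
  (c) [kg·m²·s⁻²] / [m·s⁻¹] = kg·m·s⁻¹
  (d) [kg·m²·s⁻²] / [kg·m·s⁻¹] = m·s⁻¹
  (e) kg·m·s⁻¹
All reduce to kg·m·s⁻¹ except (d), which is m·s⁻¹.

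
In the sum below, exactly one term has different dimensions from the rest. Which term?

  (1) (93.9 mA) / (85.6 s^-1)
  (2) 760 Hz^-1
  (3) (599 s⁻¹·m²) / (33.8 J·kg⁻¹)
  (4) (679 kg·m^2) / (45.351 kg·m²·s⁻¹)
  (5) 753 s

Work out the base dimensions of each:
  (1) [A] / [s⁻¹] = s·A
  (2) Hz⁻¹ = (s⁻¹)⁻¹ = s
  (3) [m²·s⁻¹] / [m²·s⁻²] = s
  (4) [kg·m²] / [kg·m²·s⁻¹] = s
  (5) s
All reduce to s except (1), which is s·A.

(1)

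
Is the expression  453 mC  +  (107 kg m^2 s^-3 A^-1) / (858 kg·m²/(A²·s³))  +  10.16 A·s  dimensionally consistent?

In SI base units:
  453 mC:  C = s·A
  (107 kg m^2 s^-3 A^-1) / (858 kg·m²/(A²·s³)):  [kg·m²·s⁻³·A⁻¹] / [kg·m²·s⁻³·A⁻²] = A
  10.16 A·s:  A·s = s·A
The terms do not share a single dimension (A vs s·A).

No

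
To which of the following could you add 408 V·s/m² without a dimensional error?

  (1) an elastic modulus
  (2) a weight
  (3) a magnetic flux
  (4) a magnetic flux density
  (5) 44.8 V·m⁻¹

Reference: V·s·m⁻² = J·C⁻¹·s·m⁻² = kg·s⁻²·A⁻¹.
Each option:
  (1) [elastic modulus] = kg·m⁻¹·s⁻²
  (2) [weight] = kg·m·s⁻²
  (3) [magnetic flux] = kg·m²·s⁻²·A⁻¹
  (4) [magnetic flux density] = kg·s⁻²·A⁻¹  ← same
  (5) V·m⁻¹ = J·C⁻¹·m⁻¹ = kg·m·s⁻³·A⁻¹
Only (4) matches kg·s⁻²·A⁻¹.

(4)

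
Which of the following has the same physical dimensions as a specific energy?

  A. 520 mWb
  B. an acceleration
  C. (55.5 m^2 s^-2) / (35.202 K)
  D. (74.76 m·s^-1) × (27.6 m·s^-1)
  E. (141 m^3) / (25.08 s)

D.

Reference: [specific energy] = m²·s⁻².
Each option:
  A. Wb = V·s = kg·m²·s⁻²·A⁻¹
  B. [acceleration] = m·s⁻²
  C. [m²·s⁻²] / [K] = m²·s⁻²·K⁻¹
  D. [m·s⁻¹] · [m·s⁻¹] = m²·s⁻²  ← same
  E. [m³] / [s] = m³·s⁻¹
Only D. matches m²·s⁻².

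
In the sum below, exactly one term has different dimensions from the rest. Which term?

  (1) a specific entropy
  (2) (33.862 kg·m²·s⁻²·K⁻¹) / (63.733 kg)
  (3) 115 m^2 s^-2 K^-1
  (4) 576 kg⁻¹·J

In SI base units:
  (1) [specific entropy] = m²·s⁻²·K⁻¹
  (2) [kg·m²·s⁻²·K⁻¹] / [kg] = m²·s⁻²·K⁻¹
  (3) m²·s⁻²·K⁻¹
  (4) J·kg⁻¹ = N·m·kg⁻¹ = m²·s⁻²
All reduce to m²·s⁻²·K⁻¹ except (4), which is m²·s⁻².

(4)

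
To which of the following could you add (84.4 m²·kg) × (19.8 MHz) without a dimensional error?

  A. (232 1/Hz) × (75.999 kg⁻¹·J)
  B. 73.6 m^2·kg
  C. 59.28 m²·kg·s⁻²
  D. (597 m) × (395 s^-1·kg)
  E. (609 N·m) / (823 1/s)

Reference: [kg·m²] · [s⁻¹] = kg·m²·s⁻¹.
Each option:
  A. [s] · [m²·s⁻²] = m²·s⁻¹
  B. kg·m²
  C. kg·m²·s⁻²
  D. [m] · [kg·s⁻¹] = kg·m·s⁻¹
  E. [kg·m²·s⁻²] / [s⁻¹] = kg·m²·s⁻¹  ← same
Only E. matches kg·m²·s⁻¹.

E.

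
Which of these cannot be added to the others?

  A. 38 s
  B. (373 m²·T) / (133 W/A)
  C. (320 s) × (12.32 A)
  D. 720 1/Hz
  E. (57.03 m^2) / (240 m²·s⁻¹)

Dimensions:
  A. s
  B. [kg·m²·s⁻²·A⁻¹] / [kg·m²·s⁻³·A⁻¹] = s
  C. [s] · [A] = s·A
  D. Hz⁻¹ = (s⁻¹)⁻¹ = s
  E. [m²] / [m²·s⁻¹] = s
All reduce to s except C., which is s·A.

C.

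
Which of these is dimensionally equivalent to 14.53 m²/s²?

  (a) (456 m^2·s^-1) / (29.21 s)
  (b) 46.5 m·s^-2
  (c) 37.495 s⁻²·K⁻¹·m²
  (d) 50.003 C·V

(a)

Reference: m²·s⁻².
Each option:
  (a) [m²·s⁻¹] / [s] = m²·s⁻²  ← same
  (b) m·s⁻²
  (c) m²·s⁻²·K⁻¹
  (d) C·V = s·A·J·C⁻¹ = kg·m²·s⁻²
Only (a) matches m²·s⁻².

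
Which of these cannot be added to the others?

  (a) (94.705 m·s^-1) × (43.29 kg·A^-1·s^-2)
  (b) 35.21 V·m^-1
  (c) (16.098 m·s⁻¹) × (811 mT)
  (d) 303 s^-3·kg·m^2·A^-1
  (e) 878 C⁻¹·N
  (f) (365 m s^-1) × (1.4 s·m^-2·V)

(d)

In SI base units:
  (a) [m·s⁻¹] · [kg·s⁻²·A⁻¹] = kg·m·s⁻³·A⁻¹
  (b) V·m⁻¹ = J·C⁻¹·m⁻¹ = kg·m·s⁻³·A⁻¹
  (c) [m·s⁻¹] · [kg·s⁻²·A⁻¹] = kg·m·s⁻³·A⁻¹
  (d) kg·m²·s⁻³·A⁻¹
  (e) N·C⁻¹ = kg·m·s⁻²·(s·A)⁻¹ = kg·m·s⁻³·A⁻¹
  (f) [m·s⁻¹] · [kg·s⁻²·A⁻¹] = kg·m·s⁻³·A⁻¹
All reduce to kg·m·s⁻³·A⁻¹ except (d), which is kg·m²·s⁻³·A⁻¹.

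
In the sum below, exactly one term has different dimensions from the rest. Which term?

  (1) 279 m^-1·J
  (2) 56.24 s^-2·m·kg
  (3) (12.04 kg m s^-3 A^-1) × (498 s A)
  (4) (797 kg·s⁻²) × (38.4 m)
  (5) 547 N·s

Expand each in SI base units:
  (1) J·m⁻¹ = N·m·m⁻¹ = kg·m·s⁻²
  (2) kg·m·s⁻²
  (3) [kg·m·s⁻³·A⁻¹] · [s·A] = kg·m·s⁻²
  (4) [kg·s⁻²] · [m] = kg·m·s⁻²
  (5) N·s = kg·m·s⁻²·s = kg·m·s⁻¹
All reduce to kg·m·s⁻² except (5), which is kg·m·s⁻¹.

(5)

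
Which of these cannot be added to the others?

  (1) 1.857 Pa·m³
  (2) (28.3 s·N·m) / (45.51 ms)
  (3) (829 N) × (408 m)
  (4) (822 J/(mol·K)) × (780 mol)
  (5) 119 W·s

Expand each in SI base units:
  (1) Pa·m³ = N·m⁻²·m³ = kg·m²·s⁻²
  (2) [kg·m²·s⁻¹] / [s] = kg·m²·s⁻²
  (3) [kg·m·s⁻²] · [m] = kg·m²·s⁻²
  (4) [kg·m²·s⁻²·K⁻¹·mol⁻¹] · [mol] = kg·m²·s⁻²·K⁻¹
  (5) W·s = J·s⁻¹·s = kg·m²·s⁻²
All reduce to kg·m²·s⁻² except (4), which is kg·m²·s⁻²·K⁻¹.

(4)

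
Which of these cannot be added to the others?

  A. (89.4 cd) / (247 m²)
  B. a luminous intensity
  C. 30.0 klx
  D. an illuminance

B.

In SI base units:
  A. [cd] / [m²] = m⁻²·cd
  B. [luminous intensity] = cd
  C. lx = lm·m⁻² = m⁻²·cd
  D. [illuminance] = m⁻²·cd
All reduce to m⁻²·cd except B., which is cd.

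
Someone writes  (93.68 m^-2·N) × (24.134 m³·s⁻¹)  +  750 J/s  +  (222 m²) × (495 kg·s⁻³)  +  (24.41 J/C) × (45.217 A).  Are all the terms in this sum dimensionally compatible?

Dimensions:
  (93.68 m^-2·N) × (24.134 m³·s⁻¹):  [kg·m⁻¹·s⁻²] · [m³·s⁻¹] = kg·m²·s⁻³
  750 J/s:  J·s⁻¹ = N·m·s⁻¹ = kg·m²·s⁻³
  (222 m²) × (495 kg·s⁻³):  [m²] · [kg·s⁻³] = kg·m²·s⁻³
  (24.41 J/C) × (45.217 A):  [kg·m²·s⁻³·A⁻¹] · [A] = kg·m²·s⁻³
Every term reduces to kg·m²·s⁻³.

Yes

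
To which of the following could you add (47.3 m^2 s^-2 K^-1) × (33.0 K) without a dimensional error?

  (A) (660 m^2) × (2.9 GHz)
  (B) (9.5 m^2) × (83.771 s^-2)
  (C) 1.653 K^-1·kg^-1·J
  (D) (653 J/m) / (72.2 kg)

Reference: [m²·s⁻²·K⁻¹] · [K] = m²·s⁻².
Each option:
  (A) [m²] · [s⁻¹] = m²·s⁻¹
  (B) [m²] · [s⁻²] = m²·s⁻²  ← same
  (C) J·kg⁻¹·K⁻¹ = N·m·kg⁻¹·K⁻¹ = m²·s⁻²·K⁻¹
  (D) [kg·m·s⁻²] / [kg] = m·s⁻²
Only (B) matches m²·s⁻².

(B)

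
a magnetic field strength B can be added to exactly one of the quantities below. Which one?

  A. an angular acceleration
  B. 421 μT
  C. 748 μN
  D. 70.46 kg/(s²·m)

Reference: [magnetic field strength B] = kg·s⁻²·A⁻¹.
Each option:
  A. [angular acceleration] = s⁻²
  B. T = Wb·m⁻² = kg·s⁻²·A⁻¹  ← same
  C. N = kg·m·s⁻²
  D. kg·m⁻¹·s⁻²
Only B. matches kg·s⁻²·A⁻¹.

B.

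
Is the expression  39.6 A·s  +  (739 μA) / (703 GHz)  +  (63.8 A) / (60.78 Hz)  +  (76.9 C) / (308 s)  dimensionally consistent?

Reduce each to base SI dimensions:
  39.6 A·s:  A·s = s·A
  (739 μA) / (703 GHz):  [A] / [s⁻¹] = s·A
  (63.8 A) / (60.78 Hz):  [A] / [s⁻¹] = s·A
  (76.9 C) / (308 s):  [s·A] / [s] = A
The terms do not share a single dimension (A vs s·A).

No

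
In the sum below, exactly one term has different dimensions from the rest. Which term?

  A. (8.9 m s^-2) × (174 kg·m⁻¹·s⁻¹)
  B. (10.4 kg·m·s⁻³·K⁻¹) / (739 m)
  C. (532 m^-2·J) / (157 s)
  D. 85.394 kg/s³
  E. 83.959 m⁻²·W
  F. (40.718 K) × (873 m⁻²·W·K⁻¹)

Expand each in SI base units:
  A. [m·s⁻²] · [kg·m⁻¹·s⁻¹] = kg·s⁻³
  B. [kg·m·s⁻³·K⁻¹] / [m] = kg·s⁻³·K⁻¹
  C. [kg·s⁻²] / [s] = kg·s⁻³
  D. kg·s⁻³
  E. W·m⁻² = J·s⁻¹·m⁻² = kg·s⁻³
  F. [K] · [kg·s⁻³·K⁻¹] = kg·s⁻³
All reduce to kg·s⁻³ except B., which is kg·s⁻³·K⁻¹.

B.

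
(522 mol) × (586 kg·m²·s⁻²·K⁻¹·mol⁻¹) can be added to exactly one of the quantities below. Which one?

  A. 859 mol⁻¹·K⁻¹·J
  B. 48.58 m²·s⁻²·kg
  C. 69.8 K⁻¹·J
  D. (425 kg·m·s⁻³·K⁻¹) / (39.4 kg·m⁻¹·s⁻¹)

C.

Reference: [mol] · [kg·m²·s⁻²·K⁻¹·mol⁻¹] = kg·m²·s⁻²·K⁻¹.
Each option:
  A. J·mol⁻¹·K⁻¹ = N·m·mol⁻¹·K⁻¹ = kg·m²·s⁻²·K⁻¹·mol⁻¹
  B. kg·m²·s⁻²
  C. J·K⁻¹ = N·m·K⁻¹ = kg·m²·s⁻²·K⁻¹  ← same
  D. [kg·m·s⁻³·K⁻¹] / [kg·m⁻¹·s⁻¹] = m²·s⁻²·K⁻¹
Only C. matches kg·m²·s⁻²·K⁻¹.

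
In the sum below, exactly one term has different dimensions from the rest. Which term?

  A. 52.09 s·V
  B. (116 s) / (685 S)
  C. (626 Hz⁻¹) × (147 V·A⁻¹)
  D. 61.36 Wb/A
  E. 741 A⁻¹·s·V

A.

In SI base units:
  A. V·s = J·C⁻¹·s = kg·m²·s⁻²·A⁻¹
  B. [s] / [kg⁻¹·m⁻²·s³·A²] = kg·m²·s⁻²·A⁻²
  C. [s] · [kg·m²·s⁻³·A⁻²] = kg·m²·s⁻²·A⁻²
  D. Wb·A⁻¹ = V·s·A⁻¹ = kg·m²·s⁻²·A⁻²
  E. V·s·A⁻¹ = J·C⁻¹·s·A⁻¹ = kg·m²·s⁻²·A⁻²
All reduce to kg·m²·s⁻²·A⁻² except A., which is kg·m²·s⁻²·A⁻¹.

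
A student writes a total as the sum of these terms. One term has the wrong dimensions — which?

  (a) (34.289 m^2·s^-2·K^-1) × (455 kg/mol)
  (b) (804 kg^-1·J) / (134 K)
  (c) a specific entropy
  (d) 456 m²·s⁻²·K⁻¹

(a)

Expand each in SI base units:
  (a) [m²·s⁻²·K⁻¹] · [kg·mol⁻¹] = kg·m²·s⁻²·K⁻¹·mol⁻¹
  (b) [m²·s⁻²] / [K] = m²·s⁻²·K⁻¹
  (c) [specific entropy] = m²·s⁻²·K⁻¹
  (d) m²·s⁻²·K⁻¹
All reduce to m²·s⁻²·K⁻¹ except (a), which is kg·m²·s⁻²·K⁻¹·mol⁻¹.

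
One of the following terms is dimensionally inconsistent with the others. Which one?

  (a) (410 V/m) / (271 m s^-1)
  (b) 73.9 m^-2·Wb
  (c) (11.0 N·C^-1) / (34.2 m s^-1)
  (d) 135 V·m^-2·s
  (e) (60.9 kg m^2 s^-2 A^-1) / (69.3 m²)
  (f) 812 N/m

(f)

In SI base units:
  (a) [kg·m·s⁻³·A⁻¹] / [m·s⁻¹] = kg·s⁻²·A⁻¹
  (b) Wb·m⁻² = V·s·m⁻² = kg·s⁻²·A⁻¹
  (c) [kg·m·s⁻³·A⁻¹] / [m·s⁻¹] = kg·s⁻²·A⁻¹
  (d) V·s·m⁻² = J·C⁻¹·s·m⁻² = kg·s⁻²·A⁻¹
  (e) [kg·m²·s⁻²·A⁻¹] / [m²] = kg·s⁻²·A⁻¹
  (f) N·m⁻¹ = kg·m·s⁻²·m⁻¹ = kg·s⁻²
All reduce to kg·s⁻²·A⁻¹ except (f), which is kg·s⁻².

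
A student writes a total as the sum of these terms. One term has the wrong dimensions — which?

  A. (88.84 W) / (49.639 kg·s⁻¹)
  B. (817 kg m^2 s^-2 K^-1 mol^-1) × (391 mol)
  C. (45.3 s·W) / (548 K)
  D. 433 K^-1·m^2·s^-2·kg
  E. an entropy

In SI base units:
  A. [kg·m²·s⁻³] / [kg·s⁻¹] = m²·s⁻²
  B. [kg·m²·s⁻²·K⁻¹·mol⁻¹] · [mol] = kg·m²·s⁻²·K⁻¹
  C. [kg·m²·s⁻²] / [K] = kg·m²·s⁻²·K⁻¹
  D. kg·m²·s⁻²·K⁻¹
  E. [entropy] = kg·m²·s⁻²·K⁻¹
All reduce to kg·m²·s⁻²·K⁻¹ except A., which is m²·s⁻².

A.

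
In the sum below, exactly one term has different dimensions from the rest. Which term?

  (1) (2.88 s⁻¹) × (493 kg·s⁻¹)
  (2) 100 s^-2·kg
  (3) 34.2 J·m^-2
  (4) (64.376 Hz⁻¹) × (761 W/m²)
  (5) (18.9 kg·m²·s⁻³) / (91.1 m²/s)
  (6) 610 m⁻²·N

Reduce each to base SI dimensions:
  (1) [s⁻¹] · [kg·s⁻¹] = kg·s⁻²
  (2) kg·s⁻²
  (3) J·m⁻² = N·m·m⁻² = kg·s⁻²
  (4) [s] · [kg·s⁻³] = kg·s⁻²
  (5) [kg·m²·s⁻³] / [m²·s⁻¹] = kg·s⁻²
  (6) N·m⁻² = kg·m·s⁻²·m⁻² = kg·m⁻¹·s⁻²
All reduce to kg·s⁻² except (6), which is kg·m⁻¹·s⁻².

(6)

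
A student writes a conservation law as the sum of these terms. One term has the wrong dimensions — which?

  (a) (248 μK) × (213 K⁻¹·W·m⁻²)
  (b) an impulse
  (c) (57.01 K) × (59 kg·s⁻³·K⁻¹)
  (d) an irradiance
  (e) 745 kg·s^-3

Reduce each to base SI dimensions:
  (a) [K] · [kg·s⁻³·K⁻¹] = kg·s⁻³
  (b) [impulse] = kg·m·s⁻¹
  (c) [K] · [kg·s⁻³·K⁻¹] = kg·s⁻³
  (d) [irradiance] = kg·s⁻³
  (e) kg·s⁻³
All reduce to kg·s⁻³ except (b), which is kg·m·s⁻¹.

(b)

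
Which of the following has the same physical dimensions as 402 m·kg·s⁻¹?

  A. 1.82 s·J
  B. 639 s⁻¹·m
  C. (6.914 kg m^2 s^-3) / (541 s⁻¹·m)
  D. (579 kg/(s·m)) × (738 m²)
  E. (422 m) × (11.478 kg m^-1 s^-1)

Reference: kg·m·s⁻¹.
Each option:
  A. J·s = N·m·s = kg·m²·s⁻¹
  B. m·s⁻¹
  C. [kg·m²·s⁻³] / [m·s⁻¹] = kg·m·s⁻²
  D. [kg·m⁻¹·s⁻¹] · [m²] = kg·m·s⁻¹  ← same
  E. [m] · [kg·m⁻¹·s⁻¹] = kg·s⁻¹
Only D. matches kg·m·s⁻¹.

D.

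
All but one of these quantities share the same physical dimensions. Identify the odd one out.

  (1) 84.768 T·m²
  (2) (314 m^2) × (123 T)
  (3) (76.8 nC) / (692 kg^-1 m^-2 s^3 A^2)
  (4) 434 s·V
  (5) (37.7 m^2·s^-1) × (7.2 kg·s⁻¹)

(5)

In SI base units:
  (1) T·m² = Wb·m⁻²·m² = kg·m²·s⁻²·A⁻¹
  (2) [m²] · [kg·s⁻²·A⁻¹] = kg·m²·s⁻²·A⁻¹
  (3) [s·A] / [kg⁻¹·m⁻²·s³·A²] = kg·m²·s⁻²·A⁻¹
  (4) V·s = J·C⁻¹·s = kg·m²·s⁻²·A⁻¹
  (5) [m²·s⁻¹] · [kg·s⁻¹] = kg·m²·s⁻²
All reduce to kg·m²·s⁻²·A⁻¹ except (5), which is kg·m²·s⁻².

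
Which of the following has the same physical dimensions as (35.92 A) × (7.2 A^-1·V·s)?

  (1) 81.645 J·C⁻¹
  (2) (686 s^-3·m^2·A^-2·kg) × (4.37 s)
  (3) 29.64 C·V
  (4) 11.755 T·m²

(4)

Reference: [A] · [kg·m²·s⁻²·A⁻²] = kg·m²·s⁻²·A⁻¹.
Each option:
  (1) J·C⁻¹ = N·m·(s·A)⁻¹ = kg·m²·s⁻³·A⁻¹
  (2) [kg·m²·s⁻³·A⁻²] · [s] = kg·m²·s⁻²·A⁻²
  (3) C·V = s·A·J·C⁻¹ = kg·m²·s⁻²
  (4) T·m² = Wb·m⁻²·m² = kg·m²·s⁻²·A⁻¹  ← same
Only (4) matches kg·m²·s⁻²·A⁻¹.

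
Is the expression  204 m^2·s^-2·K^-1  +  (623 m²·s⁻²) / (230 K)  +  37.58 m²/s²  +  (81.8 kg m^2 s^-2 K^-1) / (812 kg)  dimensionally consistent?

No

Expand each in SI base units:
  204 m^2·s^-2·K^-1:  m²·s⁻²·K⁻¹
  (623 m²·s⁻²) / (230 K):  [m²·s⁻²] / [K] = m²·s⁻²·K⁻¹
  37.58 m²/s²:  m²·s⁻²
  (81.8 kg m^2 s^-2 K^-1) / (812 kg):  [kg·m²·s⁻²·K⁻¹] / [kg] = m²·s⁻²·K⁻¹
The terms do not share a single dimension (m²·s⁻² vs m²·s⁻²·K⁻¹).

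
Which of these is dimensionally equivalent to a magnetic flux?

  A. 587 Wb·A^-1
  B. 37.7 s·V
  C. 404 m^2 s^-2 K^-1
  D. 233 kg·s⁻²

B.

Reference: [magnetic flux] = kg·m²·s⁻²·A⁻¹.
Each option:
  A. Wb·A⁻¹ = V·s·A⁻¹ = kg·m²·s⁻²·A⁻²
  B. V·s = J·C⁻¹·s = kg·m²·s⁻²·A⁻¹  ← same
  C. m²·s⁻²·K⁻¹
  D. kg·s⁻²
Only B. matches kg·m²·s⁻²·A⁻¹.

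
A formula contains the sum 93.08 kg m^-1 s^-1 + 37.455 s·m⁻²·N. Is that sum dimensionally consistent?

Yes

Reduce each to base SI dimensions:
  93.08 kg m^-1 s^-1:  kg·m⁻¹·s⁻¹
  37.455 s·m⁻²·N:  N·s·m⁻² = kg·m·s⁻²·s·m⁻² = kg·m⁻¹·s⁻¹
Both are kg·m⁻¹·s⁻¹, so they have the same dimensions and can be added.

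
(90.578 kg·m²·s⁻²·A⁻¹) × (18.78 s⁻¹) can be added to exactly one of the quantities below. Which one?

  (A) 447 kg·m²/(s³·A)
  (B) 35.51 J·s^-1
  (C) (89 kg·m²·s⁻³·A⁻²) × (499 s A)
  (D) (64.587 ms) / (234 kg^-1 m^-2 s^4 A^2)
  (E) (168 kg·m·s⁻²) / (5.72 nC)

Reference: [kg·m²·s⁻²·A⁻¹] · [s⁻¹] = kg·m²·s⁻³·A⁻¹.
Each option:
  (A) kg·m²·s⁻³·A⁻¹  ← same
  (B) J·s⁻¹ = N·m·s⁻¹ = kg·m²·s⁻³
  (C) [kg·m²·s⁻³·A⁻²] · [s·A] = kg·m²·s⁻²·A⁻¹
  (D) [s] / [kg⁻¹·m⁻²·s⁴·A²] = kg·m²·s⁻³·A⁻²
  (E) [kg·m·s⁻²] / [s·A] = kg·m·s⁻³·A⁻¹
Only (A) matches kg·m²·s⁻³·A⁻¹.

(A)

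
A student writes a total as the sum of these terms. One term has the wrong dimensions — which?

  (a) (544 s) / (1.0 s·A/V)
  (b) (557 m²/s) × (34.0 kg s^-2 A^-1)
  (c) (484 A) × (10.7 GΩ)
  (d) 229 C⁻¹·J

Expand each in SI base units:
  (a) [s] / [kg⁻¹·m⁻²·s⁴·A²] = kg·m²·s⁻³·A⁻²
  (b) [m²·s⁻¹] · [kg·s⁻²·A⁻¹] = kg·m²·s⁻³·A⁻¹
  (c) [A] · [kg·m²·s⁻³·A⁻²] = kg·m²·s⁻³·A⁻¹
  (d) J·C⁻¹ = N·m·(s·A)⁻¹ = kg·m²·s⁻³·A⁻¹
All reduce to kg·m²·s⁻³·A⁻¹ except (a), which is kg·m²·s⁻³·A⁻².

(a)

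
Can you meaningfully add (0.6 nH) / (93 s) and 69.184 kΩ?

Work out the base dimensions of each:
  (0.6 nH) / (93 s):  [kg·m²·s⁻²·A⁻²] / [s] = kg·m²·s⁻³·A⁻²
  69.184 kΩ:  Ω = V·A⁻¹ = kg·m²·s⁻³·A⁻²
Both are kg·m²·s⁻³·A⁻², so they have the same dimensions and can be added.

Yes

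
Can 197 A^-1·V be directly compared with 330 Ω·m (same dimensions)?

Expand each in SI base units:
  197 A^-1·V:  V·A⁻¹ = J·C⁻¹·A⁻¹ = kg·m²·s⁻³·A⁻²
  330 Ω·m:  Ω·m = V·A⁻¹·m = kg·m³·s⁻³·A⁻²
kg·m²·s⁻³·A⁻² ≠ kg·m³·s⁻³·A⁻², so they cannot be added.

No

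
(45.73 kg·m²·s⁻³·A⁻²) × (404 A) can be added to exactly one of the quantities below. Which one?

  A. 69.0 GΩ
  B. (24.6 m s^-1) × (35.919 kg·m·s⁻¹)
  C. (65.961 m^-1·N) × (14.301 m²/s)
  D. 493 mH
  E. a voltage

E.

Reference: [kg·m²·s⁻³·A⁻²] · [A] = kg·m²·s⁻³·A⁻¹.
Each option:
  A. Ω = V·A⁻¹ = kg·m²·s⁻³·A⁻²
  B. [m·s⁻¹] · [kg·m·s⁻¹] = kg·m²·s⁻²
  C. [kg·s⁻²] · [m²·s⁻¹] = kg·m²·s⁻³
  D. H = V·s·A⁻¹ = kg·m²·s⁻²·A⁻²
  E. [voltage] = kg·m²·s⁻³·A⁻¹  ← same
Only E. matches kg·m²·s⁻³·A⁻¹.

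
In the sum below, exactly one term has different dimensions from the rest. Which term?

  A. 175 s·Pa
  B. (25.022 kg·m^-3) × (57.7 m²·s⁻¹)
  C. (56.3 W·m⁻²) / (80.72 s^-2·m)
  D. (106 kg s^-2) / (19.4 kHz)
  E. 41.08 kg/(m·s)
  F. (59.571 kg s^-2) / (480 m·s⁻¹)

D.

Dimensions:
  A. Pa·s = N·m⁻²·s = kg·m⁻¹·s⁻¹
  B. [kg·m⁻³] · [m²·s⁻¹] = kg·m⁻¹·s⁻¹
  C. [kg·s⁻³] / [m·s⁻²] = kg·m⁻¹·s⁻¹
  D. [kg·s⁻²] / [s⁻¹] = kg·s⁻¹
  E. kg·m⁻¹·s⁻¹
  F. [kg·s⁻²] / [m·s⁻¹] = kg·m⁻¹·s⁻¹
All reduce to kg·m⁻¹·s⁻¹ except D., which is kg·s⁻¹.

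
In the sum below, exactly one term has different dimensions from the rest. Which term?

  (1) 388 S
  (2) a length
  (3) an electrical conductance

Work out the base dimensions of each:
  (1) S = Ω⁻¹ = kg⁻¹·m⁻²·s³·A²
  (2) [length] = m
  (3) [electrical conductance] = kg⁻¹·m⁻²·s³·A²
All reduce to kg⁻¹·m⁻²·s³·A² except (2), which is m.

(2)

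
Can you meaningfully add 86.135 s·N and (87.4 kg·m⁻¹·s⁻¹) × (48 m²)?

Work out the base dimensions of each:
  86.135 s·N:  N·s = kg·m·s⁻²·s = kg·m·s⁻¹
  (87.4 kg·m⁻¹·s⁻¹) × (48 m²):  [kg·m⁻¹·s⁻¹] · [m²] = kg·m·s⁻¹
Both are kg·m·s⁻¹, so they have the same dimensions and can be added.

Yes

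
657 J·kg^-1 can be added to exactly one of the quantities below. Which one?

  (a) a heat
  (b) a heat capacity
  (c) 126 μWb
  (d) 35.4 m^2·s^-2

Reference: J·kg⁻¹ = N·m·kg⁻¹ = m²·s⁻².
Each option:
  (a) [heat] = kg·m²·s⁻²
  (b) [heat capacity] = kg·m²·s⁻²·K⁻¹
  (c) Wb = V·s = kg·m²·s⁻²·A⁻¹
  (d) m²·s⁻²  ← same
Only (d) matches m²·s⁻².

(d)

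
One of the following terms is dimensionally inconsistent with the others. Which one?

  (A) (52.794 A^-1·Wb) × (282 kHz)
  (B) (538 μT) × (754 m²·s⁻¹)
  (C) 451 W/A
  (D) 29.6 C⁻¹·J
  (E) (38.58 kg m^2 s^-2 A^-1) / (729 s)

(A)

Work out the base dimensions of each:
  (A) [kg·m²·s⁻²·A⁻²] · [s⁻¹] = kg·m²·s⁻³·A⁻²
  (B) [kg·s⁻²·A⁻¹] · [m²·s⁻¹] = kg·m²·s⁻³·A⁻¹
  (C) W·A⁻¹ = J·s⁻¹·A⁻¹ = kg·m²·s⁻³·A⁻¹
  (D) J·C⁻¹ = N·m·(s·A)⁻¹ = kg·m²·s⁻³·A⁻¹
  (E) [kg·m²·s⁻²·A⁻¹] / [s] = kg·m²·s⁻³·A⁻¹
All reduce to kg·m²·s⁻³·A⁻¹ except (A), which is kg·m²·s⁻³·A⁻².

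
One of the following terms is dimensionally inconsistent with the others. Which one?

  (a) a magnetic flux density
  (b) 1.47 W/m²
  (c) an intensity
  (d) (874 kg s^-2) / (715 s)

(a)

Work out the base dimensions of each:
  (a) [magnetic flux density] = kg·s⁻²·A⁻¹
  (b) W·m⁻² = J·s⁻¹·m⁻² = kg·s⁻³
  (c) [intensity] = kg·s⁻³
  (d) [kg·s⁻²] / [s] = kg·s⁻³
All reduce to kg·s⁻³ except (a), which is kg·s⁻²·A⁻¹.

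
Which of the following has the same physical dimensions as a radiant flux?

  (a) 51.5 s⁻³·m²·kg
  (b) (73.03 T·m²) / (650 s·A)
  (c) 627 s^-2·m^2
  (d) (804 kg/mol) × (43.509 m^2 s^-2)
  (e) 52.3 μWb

(a)

Reference: [radiant flux] = kg·m²·s⁻³.
Each option:
  (a) kg·m²·s⁻³  ← same
  (b) [kg·m²·s⁻²·A⁻¹] / [s·A] = kg·m²·s⁻³·A⁻²
  (c) m²·s⁻²
  (d) [kg·mol⁻¹] · [m²·s⁻²] = kg·m²·s⁻²·mol⁻¹
  (e) Wb = V·s = kg·m²·s⁻²·A⁻¹
Only (a) matches kg·m²·s⁻³.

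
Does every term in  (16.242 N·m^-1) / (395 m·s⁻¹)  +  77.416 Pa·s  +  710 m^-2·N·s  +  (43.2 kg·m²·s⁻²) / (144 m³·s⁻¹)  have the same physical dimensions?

In SI base units:
  (16.242 N·m^-1) / (395 m·s⁻¹):  [kg·s⁻²] / [m·s⁻¹] = kg·m⁻¹·s⁻¹
  77.416 Pa·s:  Pa·s = N·m⁻²·s = kg·m⁻¹·s⁻¹
  710 m^-2·N·s:  N·s·m⁻² = kg·m·s⁻²·s·m⁻² = kg·m⁻¹·s⁻¹
  (43.2 kg·m²·s⁻²) / (144 m³·s⁻¹):  [kg·m²·s⁻²] / [m³·s⁻¹] = kg·m⁻¹·s⁻¹
Every term reduces to kg·m⁻¹·s⁻¹.

Yes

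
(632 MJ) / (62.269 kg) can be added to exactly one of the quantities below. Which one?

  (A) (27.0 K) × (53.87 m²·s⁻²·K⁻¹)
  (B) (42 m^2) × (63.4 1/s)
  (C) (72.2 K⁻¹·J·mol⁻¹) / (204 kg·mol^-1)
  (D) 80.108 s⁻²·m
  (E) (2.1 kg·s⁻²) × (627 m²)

Reference: [kg·m²·s⁻²] / [kg] = m²·s⁻².
Each option:
  (A) [K] · [m²·s⁻²·K⁻¹] = m²·s⁻²  ← same
  (B) [m²] · [s⁻¹] = m²·s⁻¹
  (C) [kg·m²·s⁻²·K⁻¹·mol⁻¹] / [kg·mol⁻¹] = m²·s⁻²·K⁻¹
  (D) m·s⁻²
  (E) [kg·s⁻²] · [m²] = kg·m²·s⁻²
Only (A) matches m²·s⁻².

(A)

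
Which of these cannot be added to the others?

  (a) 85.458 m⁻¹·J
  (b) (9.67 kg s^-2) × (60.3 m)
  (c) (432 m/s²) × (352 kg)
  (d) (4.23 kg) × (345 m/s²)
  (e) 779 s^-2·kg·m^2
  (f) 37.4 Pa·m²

(e)

Expand each in SI base units:
  (a) J·m⁻¹ = N·m·m⁻¹ = kg·m·s⁻²
  (b) [kg·s⁻²] · [m] = kg·m·s⁻²
  (c) [m·s⁻²] · [kg] = kg·m·s⁻²
  (d) [kg] · [m·s⁻²] = kg·m·s⁻²
  (e) kg·m²·s⁻²
  (f) Pa·m² = N·m⁻²·m² = kg·m·s⁻²
All reduce to kg·m·s⁻² except (e), which is kg·m²·s⁻².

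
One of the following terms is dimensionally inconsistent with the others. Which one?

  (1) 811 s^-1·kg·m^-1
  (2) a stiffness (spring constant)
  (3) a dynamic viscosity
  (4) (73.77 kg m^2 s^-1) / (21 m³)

Reduce each to base SI dimensions:
  (1) kg·m⁻¹·s⁻¹
  (2) [stiffness (spring constant)] = kg·s⁻²
  (3) [dynamic viscosity] = kg·m⁻¹·s⁻¹
  (4) [kg·m²·s⁻¹] / [m³] = kg·m⁻¹·s⁻¹
All reduce to kg·m⁻¹·s⁻¹ except (2), which is kg·s⁻².

(2)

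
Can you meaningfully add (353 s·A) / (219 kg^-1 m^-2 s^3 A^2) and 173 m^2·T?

Yes

In SI base units:
  (353 s·A) / (219 kg^-1 m^-2 s^3 A^2):  [s·A] / [kg⁻¹·m⁻²·s³·A²] = kg·m²·s⁻²·A⁻¹
  173 m^2·T:  T·m² = Wb·m⁻²·m² = kg·m²·s⁻²·A⁻¹
Both are kg·m²·s⁻²·A⁻¹, so they have the same dimensions and can be added.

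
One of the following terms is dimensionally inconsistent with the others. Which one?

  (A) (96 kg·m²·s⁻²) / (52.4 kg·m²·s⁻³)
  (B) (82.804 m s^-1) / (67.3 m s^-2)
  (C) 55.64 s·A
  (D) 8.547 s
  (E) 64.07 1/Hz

Dimensions:
  (A) [kg·m²·s⁻²] / [kg·m²·s⁻³] = s
  (B) [m·s⁻¹] / [m·s⁻²] = s
  (C) A·s = s·A
  (D) s
  (E) Hz⁻¹ = (s⁻¹)⁻¹ = s
All reduce to s except (C), which is s·A.

(C)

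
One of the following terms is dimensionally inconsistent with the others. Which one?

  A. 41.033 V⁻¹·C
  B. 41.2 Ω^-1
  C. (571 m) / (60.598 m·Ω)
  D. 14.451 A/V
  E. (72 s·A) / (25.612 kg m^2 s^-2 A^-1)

In SI base units:
  A. C·V⁻¹ = s·A·(J·C⁻¹)⁻¹ = kg⁻¹·m⁻²·s⁴·A²
  B. Ω⁻¹ = (V·A⁻¹)⁻¹ = kg⁻¹·m⁻²·s³·A²
  C. [m] / [kg·m³·s⁻³·A⁻²] = kg⁻¹·m⁻²·s³·A²
  D. A·V⁻¹ = A·(J·C⁻¹)⁻¹ = kg⁻¹·m⁻²·s³·A²
  E. [s·A] / [kg·m²·s⁻²·A⁻¹] = kg⁻¹·m⁻²·s³·A²
All reduce to kg⁻¹·m⁻²·s³·A² except A., which is kg⁻¹·m⁻²·s⁴·A².

A.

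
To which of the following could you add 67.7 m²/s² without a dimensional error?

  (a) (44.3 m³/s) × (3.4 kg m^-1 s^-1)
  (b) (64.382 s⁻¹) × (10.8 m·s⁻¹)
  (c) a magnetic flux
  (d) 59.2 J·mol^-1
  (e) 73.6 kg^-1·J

Reference: m²·s⁻².
Each option:
  (a) [m³·s⁻¹] · [kg·m⁻¹·s⁻¹] = kg·m²·s⁻²
  (b) [s⁻¹] · [m·s⁻¹] = m·s⁻²
  (c) [magnetic flux] = kg·m²·s⁻²·A⁻¹
  (d) J·mol⁻¹ = N·m·mol⁻¹ = kg·m²·s⁻²·mol⁻¹
  (e) J·kg⁻¹ = N·m·kg⁻¹ = m²·s⁻²  ← same
Only (e) matches m²·s⁻².

(e)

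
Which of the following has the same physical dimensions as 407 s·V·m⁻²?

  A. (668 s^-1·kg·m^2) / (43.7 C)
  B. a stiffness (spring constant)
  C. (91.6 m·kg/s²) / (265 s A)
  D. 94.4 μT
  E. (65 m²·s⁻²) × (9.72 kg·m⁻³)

D.

Reference: V·s·m⁻² = J·C⁻¹·s·m⁻² = kg·s⁻²·A⁻¹.
Each option:
  A. [kg·m²·s⁻¹] / [s·A] = kg·m²·s⁻²·A⁻¹
  B. [stiffness (spring constant)] = kg·s⁻²
  C. [kg·m·s⁻²] / [s·A] = kg·m·s⁻³·A⁻¹
  D. T = Wb·m⁻² = kg·s⁻²·A⁻¹  ← same
  E. [m²·s⁻²] · [kg·m⁻³] = kg·m⁻¹·s⁻²
Only D. matches kg·s⁻²·A⁻¹.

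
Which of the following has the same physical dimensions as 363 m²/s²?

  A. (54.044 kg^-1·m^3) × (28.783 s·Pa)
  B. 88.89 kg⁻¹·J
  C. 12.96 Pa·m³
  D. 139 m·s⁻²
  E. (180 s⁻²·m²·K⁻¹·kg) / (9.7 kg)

B.

Reference: m²·s⁻².
Each option:
  A. [kg⁻¹·m³] · [kg·m⁻¹·s⁻¹] = m²·s⁻¹
  B. J·kg⁻¹ = N·m·kg⁻¹ = m²·s⁻²  ← same
  C. Pa·m³ = N·m⁻²·m³ = kg·m²·s⁻²
  D. m·s⁻²
  E. [kg·m²·s⁻²·K⁻¹] / [kg] = m²·s⁻²·K⁻¹
Only B. matches m²·s⁻².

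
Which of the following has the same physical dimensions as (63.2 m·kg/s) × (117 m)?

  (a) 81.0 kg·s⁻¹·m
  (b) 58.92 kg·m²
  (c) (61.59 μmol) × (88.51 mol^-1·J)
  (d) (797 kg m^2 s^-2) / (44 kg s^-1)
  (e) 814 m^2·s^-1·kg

(e)

Reference: [kg·m·s⁻¹] · [m] = kg·m²·s⁻¹.
Each option:
  (a) kg·m·s⁻¹
  (b) kg·m²
  (c) [mol] · [kg·m²·s⁻²·mol⁻¹] = kg·m²·s⁻²
  (d) [kg·m²·s⁻²] / [kg·s⁻¹] = m²·s⁻¹
  (e) kg·m²·s⁻¹  ← same
Only (e) matches kg·m²·s⁻¹.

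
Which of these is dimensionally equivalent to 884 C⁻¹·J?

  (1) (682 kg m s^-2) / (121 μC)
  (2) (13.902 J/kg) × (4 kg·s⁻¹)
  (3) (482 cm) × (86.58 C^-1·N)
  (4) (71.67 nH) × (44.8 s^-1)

(3)

Reference: J·C⁻¹ = N·m·(s·A)⁻¹ = kg·m²·s⁻³·A⁻¹.
Each option:
  (1) [kg·m·s⁻²] / [s·A] = kg·m·s⁻³·A⁻¹
  (2) [m²·s⁻²] · [kg·s⁻¹] = kg·m²·s⁻³
  (3) [m] · [kg·m·s⁻³·A⁻¹] = kg·m²·s⁻³·A⁻¹  ← same
  (4) [kg·m²·s⁻²·A⁻²] · [s⁻¹] = kg·m²·s⁻³·A⁻²
Only (3) matches kg·m²·s⁻³·A⁻¹.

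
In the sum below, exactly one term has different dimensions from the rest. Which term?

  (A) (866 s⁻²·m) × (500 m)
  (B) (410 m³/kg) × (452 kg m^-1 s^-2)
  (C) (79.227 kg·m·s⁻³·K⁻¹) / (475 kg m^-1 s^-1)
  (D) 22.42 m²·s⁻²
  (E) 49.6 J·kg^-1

(C)

Work out the base dimensions of each:
  (A) [m·s⁻²] · [m] = m²·s⁻²
  (B) [kg⁻¹·m³] · [kg·m⁻¹·s⁻²] = m²·s⁻²
  (C) [kg·m·s⁻³·K⁻¹] / [kg·m⁻¹·s⁻¹] = m²·s⁻²·K⁻¹
  (D) m²·s⁻²
  (E) J·kg⁻¹ = N·m·kg⁻¹ = m²·s⁻²
All reduce to m²·s⁻² except (C), which is m²·s⁻²·K⁻¹.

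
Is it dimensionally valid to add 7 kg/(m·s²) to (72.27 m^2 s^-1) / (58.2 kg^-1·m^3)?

Reduce each to base SI dimensions:
  7 kg/(m·s²):  kg·m⁻¹·s⁻²
  (72.27 m^2 s^-1) / (58.2 kg^-1·m^3):  [m²·s⁻¹] / [kg⁻¹·m³] = kg·m⁻¹·s⁻¹
kg·m⁻¹·s⁻² ≠ kg·m⁻¹·s⁻¹, so they cannot be added.

No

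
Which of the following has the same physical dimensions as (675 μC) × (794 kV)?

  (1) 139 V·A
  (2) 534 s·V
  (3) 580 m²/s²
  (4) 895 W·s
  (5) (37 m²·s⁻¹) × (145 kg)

(4)

Reference: [s·A] · [kg·m²·s⁻³·A⁻¹] = kg·m²·s⁻².
Each option:
  (1) V·A = J·C⁻¹·A = kg·m²·s⁻³
  (2) V·s = J·C⁻¹·s = kg·m²·s⁻²·A⁻¹
  (3) m²·s⁻²
  (4) W·s = J·s⁻¹·s = kg·m²·s⁻²  ← same
  (5) [m²·s⁻¹] · [kg] = kg·m²·s⁻¹
Only (4) matches kg·m²·s⁻².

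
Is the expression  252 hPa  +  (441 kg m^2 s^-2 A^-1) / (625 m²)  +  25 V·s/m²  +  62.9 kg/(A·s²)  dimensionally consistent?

Dimensions:
  252 hPa:  Pa = N·m⁻² = kg·m⁻¹·s⁻²
  (441 kg m^2 s^-2 A^-1) / (625 m²):  [kg·m²·s⁻²·A⁻¹] / [m²] = kg·s⁻²·A⁻¹
  25 V·s/m²:  V·s·m⁻² = J·C⁻¹·s·m⁻² = kg·s⁻²·A⁻¹
  62.9 kg/(A·s²):  kg·s⁻²·A⁻¹
The terms do not share a single dimension (kg·m⁻¹·s⁻² vs kg·s⁻²·A⁻¹).

No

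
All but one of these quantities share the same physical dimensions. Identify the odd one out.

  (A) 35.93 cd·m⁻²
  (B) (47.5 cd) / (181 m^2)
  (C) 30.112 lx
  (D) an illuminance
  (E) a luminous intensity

(E)

Reduce each to base SI dimensions:
  (A) cd·m⁻² = m⁻²·cd
  (B) [cd] / [m²] = m⁻²·cd
  (C) lx = lm·m⁻² = m⁻²·cd
  (D) [illuminance] = m⁻²·cd
  (E) [luminous intensity] = cd
All reduce to m⁻²·cd except (E), which is cd.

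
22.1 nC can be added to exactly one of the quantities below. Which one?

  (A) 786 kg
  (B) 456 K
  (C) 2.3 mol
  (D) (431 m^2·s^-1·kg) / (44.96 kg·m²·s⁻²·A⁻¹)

Reference: C = s·A.
Each option:
  (A) kg
  (B) K
  (C) mol
  (D) [kg·m²·s⁻¹] / [kg·m²·s⁻²·A⁻¹] = s·A  ← same
Only (D) matches s·A.

(D)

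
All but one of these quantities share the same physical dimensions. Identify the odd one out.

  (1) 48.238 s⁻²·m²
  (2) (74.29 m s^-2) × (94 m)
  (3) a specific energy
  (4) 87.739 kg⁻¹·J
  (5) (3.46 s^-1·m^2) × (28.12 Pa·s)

Expand each in SI base units:
  (1) m²·s⁻²
  (2) [m·s⁻²] · [m] = m²·s⁻²
  (3) [specific energy] = m²·s⁻²
  (4) J·kg⁻¹ = N·m·kg⁻¹ = m²·s⁻²
  (5) [m²·s⁻¹] · [kg·m⁻¹·s⁻¹] = kg·m·s⁻²
All reduce to m²·s⁻² except (5), which is kg·m·s⁻².

(5)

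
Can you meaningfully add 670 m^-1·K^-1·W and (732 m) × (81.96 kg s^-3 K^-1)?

Reduce each to base SI dimensions:
  670 m^-1·K^-1·W:  W·m⁻¹·K⁻¹ = J·s⁻¹·m⁻¹·K⁻¹ = kg·m·s⁻³·K⁻¹
  (732 m) × (81.96 kg s^-3 K^-1):  [m] · [kg·s⁻³·K⁻¹] = kg·m·s⁻³·K⁻¹
Both are kg·m·s⁻³·K⁻¹, so they have the same dimensions and can be added.

Yes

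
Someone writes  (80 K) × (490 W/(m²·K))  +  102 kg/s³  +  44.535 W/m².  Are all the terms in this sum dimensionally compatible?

Dimensions:
  (80 K) × (490 W/(m²·K)):  [K] · [kg·s⁻³·K⁻¹] = kg·s⁻³
  102 kg/s³:  kg·s⁻³
  44.535 W/m²:  W·m⁻² = J·s⁻¹·m⁻² = kg·s⁻³
Every term reduces to kg·s⁻³.

Yes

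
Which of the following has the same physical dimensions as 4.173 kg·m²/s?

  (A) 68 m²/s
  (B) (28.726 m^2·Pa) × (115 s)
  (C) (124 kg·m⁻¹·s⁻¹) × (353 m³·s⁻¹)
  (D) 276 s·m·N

(D)

Reference: kg·m²·s⁻¹.
Each option:
  (A) m²·s⁻¹
  (B) [kg·m·s⁻²] · [s] = kg·m·s⁻¹
  (C) [kg·m⁻¹·s⁻¹] · [m³·s⁻¹] = kg·m²·s⁻²
  (D) N·m·s = kg·m·s⁻²·m·s = kg·m²·s⁻¹  ← same
Only (D) matches kg·m²·s⁻¹.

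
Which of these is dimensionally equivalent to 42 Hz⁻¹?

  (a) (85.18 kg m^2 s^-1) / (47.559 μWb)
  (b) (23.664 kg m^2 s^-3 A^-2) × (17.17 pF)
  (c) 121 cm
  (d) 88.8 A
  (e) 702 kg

(b)

Reference: Hz⁻¹ = (s⁻¹)⁻¹ = s.
Each option:
  (a) [kg·m²·s⁻¹] / [kg·m²·s⁻²·A⁻¹] = s·A
  (b) [kg·m²·s⁻³·A⁻²] · [kg⁻¹·m⁻²·s⁴·A²] = s  ← same
  (c) m
  (d) A
  (e) kg
Only (b) matches s.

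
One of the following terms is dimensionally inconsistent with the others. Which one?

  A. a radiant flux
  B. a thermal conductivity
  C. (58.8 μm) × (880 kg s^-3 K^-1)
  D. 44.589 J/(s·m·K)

Work out the base dimensions of each:
  A. [radiant flux] = kg·m²·s⁻³
  B. [thermal conductivity] = kg·m·s⁻³·K⁻¹
  C. [m] · [kg·s⁻³·K⁻¹] = kg·m·s⁻³·K⁻¹
  D. J·s⁻¹·m⁻¹·K⁻¹ = N·m·s⁻¹·m⁻¹·K⁻¹ = kg·m·s⁻³·K⁻¹
All reduce to kg·m·s⁻³·K⁻¹ except A., which is kg·m²·s⁻³.

A.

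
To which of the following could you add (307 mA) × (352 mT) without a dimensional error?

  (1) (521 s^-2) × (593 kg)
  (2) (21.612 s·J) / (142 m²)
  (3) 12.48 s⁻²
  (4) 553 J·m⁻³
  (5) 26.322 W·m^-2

Reference: [A] · [kg·s⁻²·A⁻¹] = kg·s⁻².
Each option:
  (1) [s⁻²] · [kg] = kg·s⁻²  ← same
  (2) [kg·m²·s⁻¹] / [m²] = kg·s⁻¹
  (3) s⁻²
  (4) J·m⁻³ = N·m·m⁻³ = kg·m⁻¹·s⁻²
  (5) W·m⁻² = J·s⁻¹·m⁻² = kg·s⁻³
Only (1) matches kg·s⁻².

(1)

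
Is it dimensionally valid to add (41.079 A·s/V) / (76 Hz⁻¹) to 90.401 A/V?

Yes

In SI base units:
  (41.079 A·s/V) / (76 Hz⁻¹):  [kg⁻¹·m⁻²·s⁴·A²] / [s] = kg⁻¹·m⁻²·s³·A²
  90.401 A/V:  A·V⁻¹ = A·(J·C⁻¹)⁻¹ = kg⁻¹·m⁻²·s³·A²
Both are kg⁻¹·m⁻²·s³·A², so they have the same dimensions and can be added.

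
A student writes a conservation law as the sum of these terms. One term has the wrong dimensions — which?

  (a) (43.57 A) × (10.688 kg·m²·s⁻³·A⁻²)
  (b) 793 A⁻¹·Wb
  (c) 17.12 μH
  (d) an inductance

(a)

In SI base units:
  (a) [A] · [kg·m²·s⁻³·A⁻²] = kg·m²·s⁻³·A⁻¹
  (b) Wb·A⁻¹ = V·s·A⁻¹ = kg·m²·s⁻²·A⁻²
  (c) H = V·s·A⁻¹ = kg·m²·s⁻²·A⁻²
  (d) [inductance] = kg·m²·s⁻²·A⁻²
All reduce to kg·m²·s⁻²·A⁻² except (a), which is kg·m²·s⁻³·A⁻¹.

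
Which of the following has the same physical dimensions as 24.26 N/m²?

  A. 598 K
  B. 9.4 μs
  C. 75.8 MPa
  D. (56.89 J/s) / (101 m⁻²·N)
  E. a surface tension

Reference: N·m⁻² = kg·m·s⁻²·m⁻² = kg·m⁻¹·s⁻².
Each option:
  A. K
  B. s
  C. Pa = N·m⁻² = kg·m⁻¹·s⁻²  ← same
  D. [kg·m²·s⁻³] / [kg·m⁻¹·s⁻²] = m³·s⁻¹
  E. [surface tension] = kg·s⁻²
Only C. matches kg·m⁻¹·s⁻².

C.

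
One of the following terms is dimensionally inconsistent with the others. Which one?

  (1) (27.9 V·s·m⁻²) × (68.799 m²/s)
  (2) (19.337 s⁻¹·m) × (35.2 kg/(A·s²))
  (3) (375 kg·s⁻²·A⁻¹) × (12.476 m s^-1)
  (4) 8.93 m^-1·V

Work out the base dimensions of each:
  (1) [kg·s⁻²·A⁻¹] · [m²·s⁻¹] = kg·m²·s⁻³·A⁻¹
  (2) [m·s⁻¹] · [kg·s⁻²·A⁻¹] = kg·m·s⁻³·A⁻¹
  (3) [kg·s⁻²·A⁻¹] · [m·s⁻¹] = kg·m·s⁻³·A⁻¹
  (4) V·m⁻¹ = J·C⁻¹·m⁻¹ = kg·m·s⁻³·A⁻¹
All reduce to kg·m·s⁻³·A⁻¹ except (1), which is kg·m²·s⁻³·A⁻¹.

(1)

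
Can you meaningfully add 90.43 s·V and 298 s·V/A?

No

Reduce each to base SI dimensions:
  90.43 s·V:  V·s = J·C⁻¹·s = kg·m²·s⁻²·A⁻¹
  298 s·V/A:  V·s·A⁻¹ = J·C⁻¹·s·A⁻¹ = kg·m²·s⁻²·A⁻²
kg·m²·s⁻²·A⁻¹ ≠ kg·m²·s⁻²·A⁻², so they cannot be added.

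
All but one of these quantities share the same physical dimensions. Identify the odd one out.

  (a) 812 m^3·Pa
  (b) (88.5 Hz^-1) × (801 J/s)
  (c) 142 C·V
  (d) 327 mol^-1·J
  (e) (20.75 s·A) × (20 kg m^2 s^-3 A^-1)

(d)

Work out the base dimensions of each:
  (a) Pa·m³ = N·m⁻²·m³ = kg·m²·s⁻²
  (b) [s] · [kg·m²·s⁻³] = kg·m²·s⁻²
  (c) C·V = s·A·J·C⁻¹ = kg·m²·s⁻²
  (d) J·mol⁻¹ = N·m·mol⁻¹ = kg·m²·s⁻²·mol⁻¹
  (e) [s·A] · [kg·m²·s⁻³·A⁻¹] = kg·m²·s⁻²
All reduce to kg·m²·s⁻² except (d), which is kg·m²·s⁻²·mol⁻¹.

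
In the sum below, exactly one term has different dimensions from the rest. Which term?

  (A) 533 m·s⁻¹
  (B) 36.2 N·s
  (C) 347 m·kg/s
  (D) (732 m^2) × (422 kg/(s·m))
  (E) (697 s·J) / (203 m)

Work out the base dimensions of each:
  (A) m·s⁻¹
  (B) N·s = kg·m·s⁻²·s = kg·m·s⁻¹
  (C) kg·m·s⁻¹
  (D) [m²] · [kg·m⁻¹·s⁻¹] = kg·m·s⁻¹
  (E) [kg·m²·s⁻¹] / [m] = kg·m·s⁻¹
All reduce to kg·m·s⁻¹ except (A), which is m·s⁻¹.

(A)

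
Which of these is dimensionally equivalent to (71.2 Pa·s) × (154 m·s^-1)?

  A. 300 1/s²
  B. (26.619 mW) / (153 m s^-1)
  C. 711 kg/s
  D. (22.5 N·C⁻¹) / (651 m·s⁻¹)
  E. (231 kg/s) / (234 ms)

E.

Reference: [kg·m⁻¹·s⁻¹] · [m·s⁻¹] = kg·s⁻².
Each option:
  A. s⁻²
  B. [kg·m²·s⁻³] / [m·s⁻¹] = kg·m·s⁻²
  C. kg·s⁻¹
  D. [kg·m·s⁻³·A⁻¹] / [m·s⁻¹] = kg·s⁻²·A⁻¹
  E. [kg·s⁻¹] / [s] = kg·s⁻²  ← same
Only E. matches kg·s⁻².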